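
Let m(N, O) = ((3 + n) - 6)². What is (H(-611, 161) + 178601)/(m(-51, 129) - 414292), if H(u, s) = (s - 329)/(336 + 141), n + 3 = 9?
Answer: -28397503/65870997 ≈ -0.43111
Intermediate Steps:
n = 6 (n = -3 + 9 = 6)
H(u, s) = -329/477 + s/477 (H(u, s) = (-329 + s)/477 = (-329 + s)*(1/477) = -329/477 + s/477)
m(N, O) = 9 (m(N, O) = ((3 + 6) - 6)² = (9 - 6)² = 3² = 9)
(H(-611, 161) + 178601)/(m(-51, 129) - 414292) = ((-329/477 + (1/477)*161) + 178601)/(9 - 414292) = ((-329/477 + 161/477) + 178601)/(-414283) = (-56/159 + 178601)*(-1/414283) = (28397503/159)*(-1/414283) = -28397503/65870997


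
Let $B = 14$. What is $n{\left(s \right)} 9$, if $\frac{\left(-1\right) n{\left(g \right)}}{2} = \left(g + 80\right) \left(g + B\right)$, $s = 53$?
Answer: $-160398$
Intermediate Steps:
$n{\left(g \right)} = - 2 \left(14 + g\right) \left(80 + g\right)$ ($n{\left(g \right)} = - 2 \left(g + 80\right) \left(g + 14\right) = - 2 \left(80 + g\right) \left(14 + g\right) = - 2 \left(14 + g\right) \left(80 + g\right)$)
$n{\left(s \right)} 9 = \left(-2240 - 9964 - 2 \cdot 53^{2}\right) 9 = \left(-2240 - 9964 - 5618\right) 9 = \left(-17822\right) 9 = -160398$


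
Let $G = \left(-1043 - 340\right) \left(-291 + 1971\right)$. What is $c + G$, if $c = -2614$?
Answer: $-2326054$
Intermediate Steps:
$G = -2323440$ ($G = \left(-1383\right) 1680 = -2323440$)
$c + G = -2614 - 2323440 = -2326054$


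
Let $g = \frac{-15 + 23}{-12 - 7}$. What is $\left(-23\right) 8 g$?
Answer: $\frac{1472}{19} \approx 77.474$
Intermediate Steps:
$g = - \frac{8}{19}$ ($g = \frac{8}{-19} = 8 \left(- \frac{1}{19}\right) = - \frac{8}{19} \approx -0.42105$)
$\left(-23\right) 8 g = \left(-23\right) 8 \left(- \frac{8}{19}\right) = \left(-184\right) \left(- \frac{8}{19}\right) = \frac{1472}{19}$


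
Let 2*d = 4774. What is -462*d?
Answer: -1102794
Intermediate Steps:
d = 2387 (d = (½)*4774 = 2387)
-462*d = -462*2387 = -1102794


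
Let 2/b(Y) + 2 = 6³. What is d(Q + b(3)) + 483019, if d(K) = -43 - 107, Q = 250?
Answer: 482869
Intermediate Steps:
b(Y) = 1/107 (b(Y) = 2/(-2 + 6³) = 2/(-2 + 216) = 2/214 = 2*(1/214) = 1/107)
d(K) = -150
d(Q + b(3)) + 483019 = -150 + 483019 = 482869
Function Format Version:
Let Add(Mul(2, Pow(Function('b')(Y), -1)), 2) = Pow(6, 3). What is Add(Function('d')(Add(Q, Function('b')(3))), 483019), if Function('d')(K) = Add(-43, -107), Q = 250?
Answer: 482869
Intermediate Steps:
Function('b')(Y) = Rational(1, 107) (Function('b')(Y) = Mul(2, Pow(Add(-2, Pow(6, 3)), -1)) = Mul(2, Pow(Add(-2, 216), -1)) = Mul(2, Pow(214, -1)) = Mul(2, Rational(1, 214)) = Rational(1, 107))
Function('d')(K) = -150
Add(Function('d')(Add(Q, Function('b')(3))), 483019) = Add(-150, 483019) = 482869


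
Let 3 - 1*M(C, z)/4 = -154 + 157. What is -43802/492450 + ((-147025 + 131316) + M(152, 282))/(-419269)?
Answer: -5314461844/103234509525 ≈ -0.051480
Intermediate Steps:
M(C, z) = 0 (M(C, z) = 12 - 4*(-154 + 157) = 12 - 4*3 = 12 - 12 = 0)
-43802/492450 + ((-147025 + 131316) + M(152, 282))/(-419269) = -43802/492450 + ((-147025 + 131316) + 0)/(-419269) = -43802*1/492450 + (-15709 + 0)*(-1/419269) = -21901/246225 - 15709*(-1/419269) = -21901/246225 + 15709/419269 = -5314461844/103234509525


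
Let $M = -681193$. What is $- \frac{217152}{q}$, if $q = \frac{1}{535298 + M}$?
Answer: $31681391040$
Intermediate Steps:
$q = - \frac{1}{145895}$ ($q = \frac{1}{535298 - 681193} = \frac{1}{-145895} = - \frac{1}{145895} \approx -6.8542 \cdot 10^{-6}$)
$- \frac{217152}{q} = - \frac{217152}{- \frac{1}{145895}} = \left(-217152\right) \left(-145895\right) = 31681391040$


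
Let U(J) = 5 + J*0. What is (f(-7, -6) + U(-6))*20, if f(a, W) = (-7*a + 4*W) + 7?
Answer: 740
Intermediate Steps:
f(a, W) = 7 - 7*a + 4*W
U(J) = 5 (U(J) = 5 + 0 = 5)
(f(-7, -6) + U(-6))*20 = ((7 - 7*(-7) + 4*(-6)) + 5)*20 = ((7 + 49 - 24) + 5)*20 = (32 + 5)*20 = 37*20 = 740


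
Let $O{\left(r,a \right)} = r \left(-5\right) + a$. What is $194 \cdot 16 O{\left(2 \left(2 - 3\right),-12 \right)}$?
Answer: $-6208$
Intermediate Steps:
$O{\left(r,a \right)} = a - 5 r$ ($O{\left(r,a \right)} = - 5 r + a = a - 5 r$)
$194 \cdot 16 O{\left(2 \left(2 - 3\right),-12 \right)} = 194 \cdot 16 \left(-12 - 5 \cdot 2 \left(2 - 3\right)\right) = 3104 \left(-12 - 5 \cdot 2 \left(-1\right)\right) = 3104 \left(-12 - -10\right) = 3104 \left(-12 + 10\right) = 3104 \left(-2\right) = -6208$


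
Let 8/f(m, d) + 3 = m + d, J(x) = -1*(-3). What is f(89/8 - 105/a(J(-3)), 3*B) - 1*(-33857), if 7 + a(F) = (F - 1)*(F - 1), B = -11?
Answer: 2742481/81 ≈ 33858.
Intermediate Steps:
J(x) = 3
a(F) = -7 + (-1 + F)**2 (a(F) = -7 + (F - 1)*(F - 1) = -7 + (-1 + F)*(-1 + F) = -7 + (-1 + F)**2)
f(m, d) = 8/(-3 + d + m) (f(m, d) = 8/(-3 + (m + d)) = 8/(-3 + (d + m)) = 8/(-3 + d + m))
f(89/8 - 105/a(J(-3)), 3*B) - 1*(-33857) = 8/(-3 + 3*(-11) + (89/8 - 105/(-7 + (-1 + 3)**2))) - 1*(-33857) = 8/(-3 - 33 + (89*(1/8) - 105/(-7 + 2**2))) + 33857 = 8/(-3 - 33 + (89/8 - 105/(-7 + 4))) + 33857 = 8/(-3 - 33 + (89/8 - 105/(-3))) + 33857 = 8/(-3 - 33 + (89/8 - 105*(-1/3))) + 33857 = 8/(-3 - 33 + (89/8 + 35)) + 33857 = 8/(-3 - 33 + 369/8) + 33857 = 8/(81/8) + 33857 = 8*(8/81) + 33857 = 64/81 + 33857 = 2742481/81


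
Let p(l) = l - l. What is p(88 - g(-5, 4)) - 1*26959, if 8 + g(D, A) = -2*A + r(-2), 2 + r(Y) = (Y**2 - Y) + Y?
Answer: -26959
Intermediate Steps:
r(Y) = -2 + Y**2 (r(Y) = -2 + ((Y**2 - Y) + Y) = -2 + Y**2)
g(D, A) = -6 - 2*A (g(D, A) = -8 + (-2*A + (-2 + (-2)**2)) = -8 + (-2*A + (-2 + 4)) = -8 + (-2*A + 2) = -8 + (2 - 2*A) = -6 - 2*A)
p(l) = 0
p(88 - g(-5, 4)) - 1*26959 = 0 - 1*26959 = 0 - 26959 = -26959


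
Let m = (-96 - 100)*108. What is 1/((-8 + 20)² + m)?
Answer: -1/21024 ≈ -4.7565e-5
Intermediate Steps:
m = -21168 (m = -196*108 = -21168)
1/((-8 + 20)² + m) = 1/((-8 + 20)² - 21168) = 1/(12² - 21168) = 1/(144 - 21168) = 1/(-21024) = -1/21024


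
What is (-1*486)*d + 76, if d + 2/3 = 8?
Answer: -3488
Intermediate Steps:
d = 22/3 (d = -⅔ + 8 = 22/3 ≈ 7.3333)
(-1*486)*d + 76 = -1*486*(22/3) + 76 = -486*22/3 + 76 = -3564 + 76 = -3488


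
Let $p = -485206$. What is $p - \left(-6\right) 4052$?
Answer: $-460894$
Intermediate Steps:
$p - \left(-6\right) 4052 = -485206 - \left(-6\right) 4052 = -485206 - -24312 = -485206 + 24312 = -460894$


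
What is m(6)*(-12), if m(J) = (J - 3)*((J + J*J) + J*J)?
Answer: -2808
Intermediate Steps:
m(J) = (-3 + J)*(J + 2*J²) (m(J) = (-3 + J)*((J + J²) + J²) = (-3 + J)*(J + 2*J²))
m(6)*(-12) = (6*(-3 - 5*6 + 2*6²))*(-12) = (6*(-3 - 30 + 2*36))*(-12) = (6*(-3 - 30 + 72))*(-12) = (6*39)*(-12) = 234*(-12) = -2808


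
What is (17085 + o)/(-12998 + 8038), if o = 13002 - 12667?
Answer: -871/248 ≈ -3.5121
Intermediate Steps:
o = 335
(17085 + o)/(-12998 + 8038) = (17085 + 335)/(-12998 + 8038) = 17420/(-4960) = 17420*(-1/4960) = -871/248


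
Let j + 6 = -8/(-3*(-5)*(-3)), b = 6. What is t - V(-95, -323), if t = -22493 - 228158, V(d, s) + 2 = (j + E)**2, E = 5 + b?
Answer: -507618514/2025 ≈ -2.5068e+5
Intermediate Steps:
j = -262/45 (j = -6 - 8/(-3*(-5)*(-3)) = -6 - 8/(15*(-3)) = -6 - 8/(-45) = -6 - 8*(-1/45) = -6 + 8/45 = -262/45 ≈ -5.8222)
E = 11 (E = 5 + 6 = 11)
V(d, s) = 50239/2025 (V(d, s) = -2 + (-262/45 + 11)**2 = -2 + (233/45)**2 = -2 + 54289/2025 = 50239/2025)
t = -250651
t - V(-95, -323) = -250651 - 1*50239/2025 = -250651 - 50239/2025 = -507618514/2025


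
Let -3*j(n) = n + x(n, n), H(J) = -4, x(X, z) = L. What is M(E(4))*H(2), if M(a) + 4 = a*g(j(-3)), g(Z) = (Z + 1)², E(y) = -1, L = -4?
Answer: 544/9 ≈ 60.444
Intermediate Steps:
x(X, z) = -4
j(n) = 4/3 - n/3 (j(n) = -(n - 4)/3 = -(-4 + n)/3 = 4/3 - n/3)
g(Z) = (1 + Z)²
M(a) = -4 + 100*a/9 (M(a) = -4 + a*(1 + (4/3 - ⅓*(-3)))² = -4 + a*(1 + (4/3 + 1))² = -4 + a*(1 + 7/3)² = -4 + a*(10/3)² = -4 + a*(100/9) = -4 + 100*a/9)
M(E(4))*H(2) = (-4 + (100/9)*(-1))*(-4) = (-4 - 100/9)*(-4) = -136/9*(-4) = 544/9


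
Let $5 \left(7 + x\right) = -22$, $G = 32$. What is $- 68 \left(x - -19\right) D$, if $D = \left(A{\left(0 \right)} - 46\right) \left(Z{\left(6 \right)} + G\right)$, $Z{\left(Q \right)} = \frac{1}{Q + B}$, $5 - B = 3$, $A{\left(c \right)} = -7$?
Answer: $\frac{4399583}{5} \approx 8.7992 \cdot 10^{5}$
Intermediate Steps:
$B = 2$ ($B = 5 - 3 = 2$)
$x = - \frac{57}{5}$ ($x = -7 + \frac{1}{5} \left(-22\right) = -7 - \frac{22}{5} = - \frac{57}{5} \approx -11.4$)
$Z{\left(Q \right)} = \frac{1}{2 + Q}$ ($Z{\left(Q \right)} = \frac{1}{Q + 2} = \frac{1}{2 + Q}$)
$D = - \frac{13621}{8}$ ($D = \left(-7 - 46\right) \left(\frac{1}{2 + 6} + 32\right) = - 53 \left(\frac{1}{8} + 32\right) = \left(-53\right) \frac{257}{8} = - \frac{13621}{8} \approx -1702.6$)
$- 68 \left(x - -19\right) D = - 68 \left(- \frac{57}{5} - -19\right) \left(- \frac{13621}{8}\right) = - 68 \left(- \frac{57}{5} + 19\right) \left(- \frac{13621}{8}\right) = \left(-68\right) \frac{38}{5} \left(- \frac{13621}{8}\right) = \left(- \frac{2584}{5}\right) \left(- \frac{13621}{8}\right) = \frac{4399583}{5}$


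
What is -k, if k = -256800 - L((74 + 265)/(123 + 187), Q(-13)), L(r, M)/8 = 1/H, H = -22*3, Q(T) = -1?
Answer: 8474396/33 ≈ 2.5680e+5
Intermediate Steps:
H = -66
L(r, M) = -4/33 (L(r, M) = 8/(-66) = 8*(-1/66) = -4/33)
k = -8474396/33 (k = -256800 - 1*(-4/33) = -256800 + 4/33 = -8474396/33 ≈ -2.5680e+5)
-k = -1*(-8474396/33) = 8474396/33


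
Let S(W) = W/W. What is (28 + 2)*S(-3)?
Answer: 30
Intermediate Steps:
S(W) = 1
(28 + 2)*S(-3) = (28 + 2)*1 = 30*1 = 30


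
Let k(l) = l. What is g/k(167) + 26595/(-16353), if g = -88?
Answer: -653381/303439 ≈ -2.1533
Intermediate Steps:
g/k(167) + 26595/(-16353) = -88/167 + 26595/(-16353) = -88*1/167 + 26595*(-1/16353) = -88/167 - 2955/1817 = -653381/303439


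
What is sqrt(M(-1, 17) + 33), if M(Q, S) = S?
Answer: 5*sqrt(2) ≈ 7.0711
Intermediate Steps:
sqrt(M(-1, 17) + 33) = sqrt(17 + 33) = sqrt(50) = 5*sqrt(2)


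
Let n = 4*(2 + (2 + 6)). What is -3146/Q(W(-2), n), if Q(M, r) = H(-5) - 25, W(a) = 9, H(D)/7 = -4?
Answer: 3146/53 ≈ 59.359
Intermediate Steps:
H(D) = -28 (H(D) = 7*(-4) = -28)
n = 40 (n = 4*(2 + 8) = 4*10 = 40)
Q(M, r) = -53 (Q(M, r) = -28 - 25 = -53)
-3146/Q(W(-2), n) = -3146/(-53) = -3146*(-1/53) = 3146/53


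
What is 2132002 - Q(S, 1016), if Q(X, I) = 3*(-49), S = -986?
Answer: 2132149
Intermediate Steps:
Q(X, I) = -147
2132002 - Q(S, 1016) = 2132002 - 1*(-147) = 2132002 + 147 = 2132149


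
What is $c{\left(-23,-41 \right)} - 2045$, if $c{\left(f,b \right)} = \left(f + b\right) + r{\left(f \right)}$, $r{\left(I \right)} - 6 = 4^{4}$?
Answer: $-1847$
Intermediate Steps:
$r{\left(I \right)} = 262$ ($r{\left(I \right)} = 6 + 4^{4} = 6 + 256 = 262$)
$c{\left(f,b \right)} = 262 + b + f$ ($c{\left(f,b \right)} = \left(f + b\right) + 262 = \left(b + f\right) + 262 = 262 + b + f$)
$c{\left(-23,-41 \right)} - 2045 = \left(262 - 41 - 23\right) - 2045 = 198 - 2045 = -1847$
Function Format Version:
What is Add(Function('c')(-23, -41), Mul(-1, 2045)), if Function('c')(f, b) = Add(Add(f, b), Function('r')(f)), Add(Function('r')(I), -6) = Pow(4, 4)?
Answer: -1847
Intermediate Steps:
Function('r')(I) = 262 (Function('r')(I) = Add(6, Pow(4, 4)) = Add(6, 256) = 262)
Function('c')(f, b) = Add(262, b, f) (Function('c')(f, b) = Add(Add(f, b), 262) = Add(Add(b, f), 262) = Add(262, b, f))
Add(Function('c')(-23, -41), Mul(-1, 2045)) = Add(Add(262, -41, -23), Mul(-1, 2045)) = Add(198, -2045) = -1847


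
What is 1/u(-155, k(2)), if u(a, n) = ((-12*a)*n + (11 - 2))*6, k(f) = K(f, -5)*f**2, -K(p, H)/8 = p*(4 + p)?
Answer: -1/4285386 ≈ -2.3335e-7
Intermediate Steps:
K(p, H) = -8*p*(4 + p)
k(f) = -8*f**3*(4 + f) (k(f) = (-8*f*(4 + f))*f**2 = -8*f**3*(4 + f))
u(a, n) = 54 - 72*a*n (u(a, n) = (-12*a*n + 9)*6 = (9 - 12*a*n)*6 = 54 - 72*a*n)
1/u(-155, k(2)) = 1/(54 - 72*(-155)*8*2**3*(-4 - 1*2)) = 1/(54 - 72*(-155)*8*8*(-4 - 2)) = 1/(54 - 72*(-155)*8*8*(-6)) = 1/(54 - 72*(-155)*(-384)) = 1/(54 - 4285440) = 1/(-4285386) = -1/4285386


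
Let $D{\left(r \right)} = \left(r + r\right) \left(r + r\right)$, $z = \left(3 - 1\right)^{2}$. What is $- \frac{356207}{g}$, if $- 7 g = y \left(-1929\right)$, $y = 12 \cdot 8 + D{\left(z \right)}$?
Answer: $- \frac{2493449}{308640} \approx -8.0788$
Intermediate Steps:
$z = 4$ ($z = 2^{2} = 4$)
$D{\left(r \right)} = 4 r^{2}$ ($D{\left(r \right)} = 2 r 2 r = 4 r^{2}$)
$y = 160$ ($y = 12 \cdot 8 + 4 \cdot 4^{2} = 96 + 4 \cdot 16 = 96 + 64 = 160$)
$g = \frac{308640}{7}$ ($g = - \frac{160 \left(-1929\right)}{7} = \left(- \frac{1}{7}\right) \left(-308640\right) = \frac{308640}{7} \approx 44091.0$)
$- \frac{356207}{g} = - \frac{356207}{\frac{308640}{7}} = \left(-356207\right) \frac{7}{308640} = - \frac{2493449}{308640}$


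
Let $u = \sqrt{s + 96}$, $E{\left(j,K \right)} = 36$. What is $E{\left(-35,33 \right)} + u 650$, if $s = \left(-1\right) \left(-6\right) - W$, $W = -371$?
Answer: $36 + 650 \sqrt{473} \approx 14173.0$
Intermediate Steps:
$s = 377$ ($s = \left(-1\right) \left(-6\right) - -371 = 6 + 371 = 377$)
$u = \sqrt{473}$ ($u = \sqrt{377 + 96} = \sqrt{473} \approx 21.749$)
$E{\left(-35,33 \right)} + u 650 = 36 + \sqrt{473} \cdot 650 = 36 + 650 \sqrt{473}$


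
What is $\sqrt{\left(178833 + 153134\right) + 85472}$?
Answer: $\sqrt{417439} \approx 646.09$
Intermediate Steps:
$\sqrt{\left(178833 + 153134\right) + 85472} = \sqrt{331967 + 85472} = \sqrt{417439}$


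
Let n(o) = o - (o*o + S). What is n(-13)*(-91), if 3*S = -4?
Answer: 49322/3 ≈ 16441.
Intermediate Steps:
S = -4/3 (S = (⅓)*(-4) = -4/3 ≈ -1.3333)
n(o) = 4/3 + o - o² (n(o) = o - (o*o - 4/3) = o - (o² - 4/3) = o - (-4/3 + o²) = o + (4/3 - o²) = 4/3 + o - o²)
n(-13)*(-91) = (4/3 - 13 - 1*(-13)²)*(-91) = (4/3 - 13 - 1*169)*(-91) = (4/3 - 13 - 169)*(-91) = -542/3*(-91) = 49322/3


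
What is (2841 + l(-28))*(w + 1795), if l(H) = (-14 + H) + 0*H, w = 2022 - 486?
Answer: 9323469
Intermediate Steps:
w = 1536
l(H) = -14 + H (l(H) = (-14 + H) + 0 = -14 + H)
(2841 + l(-28))*(w + 1795) = (2841 + (-14 - 28))*(1536 + 1795) = (2841 - 42)*3331 = 2799*3331 = 9323469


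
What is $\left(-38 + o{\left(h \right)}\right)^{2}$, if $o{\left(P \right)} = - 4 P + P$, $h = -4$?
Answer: $676$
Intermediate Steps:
$o{\left(P \right)} = - 3 P$
$\left(-38 + o{\left(h \right)}\right)^{2} = \left(-38 - -12\right)^{2} = \left(-38 + 12\right)^{2} = \left(-26\right)^{2} = 676$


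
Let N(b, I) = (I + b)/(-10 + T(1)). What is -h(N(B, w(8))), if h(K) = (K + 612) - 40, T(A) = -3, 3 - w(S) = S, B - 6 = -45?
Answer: -7480/13 ≈ -575.38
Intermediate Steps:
B = -39 (B = 6 - 45 = -39)
w(S) = 3 - S
N(b, I) = -I/13 - b/13 (N(b, I) = (I + b)/(-10 - 3) = (I + b)/(-13) = (I + b)*(-1/13) = -I/13 - b/13)
h(K) = 572 + K (h(K) = (612 + K) - 40 = 572 + K)
-h(N(B, w(8))) = -(572 + (-(3 - 1*8)/13 - 1/13*(-39))) = -(572 + (-(3 - 8)/13 + 3)) = -(572 + (-1/13*(-5) + 3)) = -(572 + (5/13 + 3)) = -(572 + 44/13) = -1*7480/13 = -7480/13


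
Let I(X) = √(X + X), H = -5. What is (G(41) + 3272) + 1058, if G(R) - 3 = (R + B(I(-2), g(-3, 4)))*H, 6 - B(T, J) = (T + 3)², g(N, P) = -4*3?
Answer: 4123 + 60*I ≈ 4123.0 + 60.0*I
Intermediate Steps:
I(X) = √2*√X (I(X) = √(2*X) = √2*√X)
g(N, P) = -12
B(T, J) = 6 - (3 + T)² (B(T, J) = 6 - (T + 3)² = 6 - (3 + T)²)
G(R) = -27 - 5*R + 5*(3 + 2*I)² (G(R) = 3 + (R + (6 - (3 + √2*√(-2))²))*(-5) = 3 + (R + (6 - (3 + √2*(I*√2))²))*(-5) = 3 + (R + (6 - (3 + 2*I)²))*(-5) = 3 + (6 + R - (3 + 2*I)²)*(-5) = 3 + (-30 - 5*R + 5*(3 + 2*I)²) = -27 - 5*R + 5*(3 + 2*I)²)
(G(41) + 3272) + 1058 = ((-2 - 5*41 + 60*I) + 3272) + 1058 = ((-2 - 205 + 60*I) + 3272) + 1058 = ((-207 + 60*I) + 3272) + 1058 = (3065 + 60*I) + 1058 = 4123 + 60*I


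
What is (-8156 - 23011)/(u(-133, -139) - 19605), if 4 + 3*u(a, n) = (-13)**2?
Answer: 31167/19550 ≈ 1.5942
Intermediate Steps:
u(a, n) = 55 (u(a, n) = -4/3 + (1/3)*(-13)**2 = -4/3 + (1/3)*169 = -4/3 + 169/3 = 55)
(-8156 - 23011)/(u(-133, -139) - 19605) = (-8156 - 23011)/(55 - 19605) = -31167/(-19550) = -31167*(-1/19550) = 31167/19550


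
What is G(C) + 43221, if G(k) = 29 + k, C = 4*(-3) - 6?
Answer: 43232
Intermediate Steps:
C = -18 (C = -12 - 6 = -18)
G(C) + 43221 = (29 - 18) + 43221 = 11 + 43221 = 43232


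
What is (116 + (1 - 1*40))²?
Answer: 5929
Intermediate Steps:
(116 + (1 - 1*40))² = (116 + (1 - 40))² = (116 - 39)² = 77² = 5929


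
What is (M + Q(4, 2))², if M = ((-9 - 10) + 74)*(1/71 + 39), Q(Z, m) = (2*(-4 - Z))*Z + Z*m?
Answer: 22014843876/5041 ≈ 4.3672e+6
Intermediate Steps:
Q(Z, m) = Z*m + Z*(-8 - 2*Z) (Q(Z, m) = (-8 - 2*Z)*Z + Z*m = Z*(-8 - 2*Z) + Z*m = Z*m + Z*(-8 - 2*Z))
M = 152350/71 (M = (-19 + 74)*(1/71 + 39) = 55*(2770/71) = 152350/71 ≈ 2145.8)
(M + Q(4, 2))² = (152350/71 + 4*(-8 + 2 - 2*4))² = (152350/71 + 4*(-8 + 2 - 8))² = (152350/71 + 4*(-14))² = (152350/71 - 56)² = (148374/71)² = 22014843876/5041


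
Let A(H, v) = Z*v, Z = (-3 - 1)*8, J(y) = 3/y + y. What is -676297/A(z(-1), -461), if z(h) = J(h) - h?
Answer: -676297/14752 ≈ -45.844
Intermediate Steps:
J(y) = y + 3/y
Z = -32 (Z = -4*8 = -32)
z(h) = 3/h (z(h) = (h + 3/h) - h = 3/h)
A(H, v) = -32*v
-676297/A(z(-1), -461) = -676297/((-32*(-461))) = -676297/14752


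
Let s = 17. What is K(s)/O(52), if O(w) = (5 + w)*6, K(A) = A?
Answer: 17/342 ≈ 0.049708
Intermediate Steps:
O(w) = 30 + 6*w
K(s)/O(52) = 17/(30 + 6*52) = 17/(30 + 312) = 17/342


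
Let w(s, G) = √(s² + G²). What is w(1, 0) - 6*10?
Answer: -59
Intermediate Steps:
w(s, G) = √(G² + s²)
w(1, 0) - 6*10 = √(0² + 1²) - 6*10 = √(0 + 1) - 60 = √1 - 60 = 1 - 60 = -59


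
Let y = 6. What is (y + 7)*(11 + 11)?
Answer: 286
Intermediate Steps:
(y + 7)*(11 + 11) = (6 + 7)*(11 + 11) = 13*22 = 286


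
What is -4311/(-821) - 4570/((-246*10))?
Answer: 1435703/201966 ≈ 7.1086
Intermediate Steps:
-4311/(-821) - 4570/((-246*10)) = -4311*(-1/821) - 4570/(-2460) = 4311/821 - 4570*(-1/2460) = 4311/821 + 457/246 = 1435703/201966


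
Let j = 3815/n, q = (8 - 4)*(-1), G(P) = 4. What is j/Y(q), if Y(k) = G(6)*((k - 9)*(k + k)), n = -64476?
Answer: -3815/26822016 ≈ -0.00014223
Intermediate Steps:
q = -4 (q = 4*(-1) = -4)
Y(k) = 8*k*(-9 + k) (Y(k) = 4*((k - 9)*(k + k)) = 4*((-9 + k)*(2*k)) = 4*(2*k*(-9 + k)) = 8*k*(-9 + k))
j = -3815/64476 (j = 3815/(-64476) = 3815*(-1/64476) = -3815/64476 ≈ -0.059169)
j/Y(q) = -3815*(-1/(32*(-9 - 4)))/64476 = -3815/(64476*(8*(-4)*(-13))) = -3815/64476/416 = -3815/64476*1/416 = -3815/26822016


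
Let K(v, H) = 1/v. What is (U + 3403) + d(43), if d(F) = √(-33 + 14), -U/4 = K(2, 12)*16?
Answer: 3371 + I*√19 ≈ 3371.0 + 4.3589*I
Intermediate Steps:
U = -32 (U = -4*16/2 = -2*16 = -4*8 = -32)
d(F) = I*√19 (d(F) = √(-19) = I*√19)
(U + 3403) + d(43) = (-32 + 3403) + I*√19 = 3371 + I*√19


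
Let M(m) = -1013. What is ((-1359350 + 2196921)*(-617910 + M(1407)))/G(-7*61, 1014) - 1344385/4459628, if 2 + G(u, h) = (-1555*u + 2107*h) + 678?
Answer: -2311839047935677939/12492127108852 ≈ -1.8506e+5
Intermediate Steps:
G(u, h) = 676 - 1555*u + 2107*h (G(u, h) = -2 + ((-1555*u + 2107*h) + 678) = -2 + (678 - 1555*u + 2107*h) = 676 - 1555*u + 2107*h)
((-1359350 + 2196921)*(-617910 + M(1407)))/G(-7*61, 1014) - 1344385/4459628 = ((-1359350 + 2196921)*(-617910 - 1013))/(676 - (-10885)*61 + 2107*1014) - 1344385/4459628 = (837571*(-618923))/(676 - 1555*(-427) + 2136498) - 1344385*1/4459628 = -518391956033/(676 + 663985 + 2136498) - 1344385/4459628 = -518391956033/2801159 - 1344385/4459628 = -2311839047935677939/12492127108852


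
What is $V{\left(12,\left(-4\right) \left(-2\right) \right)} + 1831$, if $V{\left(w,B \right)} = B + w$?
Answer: $1851$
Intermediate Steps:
$V{\left(12,\left(-4\right) \left(-2\right) \right)} + 1831 = \left(\left(-4\right) \left(-2\right) + 12\right) + 1831 = \left(8 + 12\right) + 1831 = 20 + 1831 = 1851$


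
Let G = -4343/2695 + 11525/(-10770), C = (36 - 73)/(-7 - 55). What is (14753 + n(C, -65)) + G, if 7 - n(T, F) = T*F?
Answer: 1331323752334/89977965 ≈ 14796.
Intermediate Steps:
C = 37/62 (C = -37/(-62) = -37*(-1/62) = 37/62 ≈ 0.59677)
n(T, F) = 7 - F*T (n(T, F) = 7 - T*F = 7 - F*T)
G = -15566797/5805030 (G = -4343*1/2695 + 11525*(-1/10770) = -4343/2695 - 2305/2154 = -15566797/5805030 ≈ -2.6816)
(14753 + n(C, -65)) + G = (14753 + (7 - 1*(-65)*37/62)) - 15566797/5805030 = (14753 + (7 + 2405/62)) - 15566797/5805030 = (14753 + 2839/62) - 15566797/5805030 = 917525/62 - 15566797/5805030 = 1331323752334/89977965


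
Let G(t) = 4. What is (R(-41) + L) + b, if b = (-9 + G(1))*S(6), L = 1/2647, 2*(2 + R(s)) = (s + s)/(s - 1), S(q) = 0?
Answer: -113779/111174 ≈ -1.0234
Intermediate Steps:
R(s) = -2 + s/(-1 + s) (R(s) = -2 + ((s + s)/(s - 1))/2 = -2 + ((2*s)/(-1 + s))/2 = -2 + (2*s/(-1 + s))/2 = -2 + s/(-1 + s))
L = 1/2647 ≈ 0.00037779
b = 0 (b = (-9 + 4)*0 = -5*0 = 0)
(R(-41) + L) + b = ((2 - 1*(-41))/(-1 - 41) + 1/2647) + 0 = ((2 + 41)/(-42) + 1/2647) + 0 = (-1/42*43 + 1/2647) + 0 = (-43/42 + 1/2647) + 0 = -113779/111174 + 0 = -113779/111174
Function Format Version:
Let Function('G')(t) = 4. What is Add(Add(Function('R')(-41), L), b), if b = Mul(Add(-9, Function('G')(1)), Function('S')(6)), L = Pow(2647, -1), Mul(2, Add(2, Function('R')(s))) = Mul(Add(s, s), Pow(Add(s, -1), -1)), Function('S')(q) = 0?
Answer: Rational(-113779, 111174) ≈ -1.0234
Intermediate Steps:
Function('R')(s) = Add(-2, Mul(s, Pow(Add(-1, s), -1))) (Function('R')(s) = Add(-2, Mul(Rational(1, 2), Mul(Add(s, s), Pow(Add(s, -1), -1)))) = Add(-2, Mul(Rational(1, 2), Mul(Mul(2, s), Pow(Add(-1, s), -1)))) = Add(-2, Mul(Rational(1, 2), Mul(2, s, Pow(Add(-1, s), -1)))) = Add(-2, Mul(s, Pow(Add(-1, s), -1))))
L = Rational(1, 2647) ≈ 0.00037779
b = 0 (b = Mul(Add(-9, 4), 0) = Mul(-5, 0) = 0)
Add(Add(Function('R')(-41), L), b) = Add(Add(Mul(Pow(Add(-1, -41), -1), Add(2, Mul(-1, -41))), Rational(1, 2647)), 0) = Add(Add(Mul(Pow(-42, -1), Add(2, 41)), Rational(1, 2647)), 0) = Add(Add(Mul(Rational(-1, 42), 43), Rational(1, 2647)), 0) = Add(Add(Rational(-43, 42), Rational(1, 2647)), 0) = Add(Rational(-113779, 111174), 0) = Rational(-113779, 111174)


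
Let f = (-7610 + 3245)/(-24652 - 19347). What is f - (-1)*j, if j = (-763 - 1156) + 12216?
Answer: 453062068/43999 ≈ 10297.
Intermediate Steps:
f = 4365/43999 (f = -4365/(-43999) = -4365*(-1/43999) = 4365/43999 ≈ 0.099207)
j = 10297 (j = -1919 + 12216 = 10297)
f - (-1)*j = 4365/43999 - (-1)*10297 = 4365/43999 - 1*(-10297) = 4365/43999 + 10297 = 453062068/43999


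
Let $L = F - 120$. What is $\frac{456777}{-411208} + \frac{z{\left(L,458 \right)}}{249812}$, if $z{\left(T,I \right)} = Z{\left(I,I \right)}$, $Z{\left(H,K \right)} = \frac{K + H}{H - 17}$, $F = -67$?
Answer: $- \frac{36677417723}{33018651288} \approx -1.1108$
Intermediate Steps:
$Z{\left(H,K \right)} = \frac{H + K}{-17 + H}$
$L = -187$ ($L = -67 - 120 = -187$)
$z{\left(T,I \right)} = \frac{2 I}{-17 + I}$ ($z{\left(T,I \right)} = \frac{I + I}{-17 + I} = \frac{2 I}{-17 + I}$)
$\frac{456777}{-411208} + \frac{z{\left(L,458 \right)}}{249812} = \frac{456777}{-411208} + \frac{2 \cdot 458 \frac{1}{-17 + 458}}{249812} = 456777 \left(- \frac{1}{411208}\right) + 2 \cdot 458 \cdot \frac{1}{441} \cdot \frac{1}{249812} = - \frac{456777}{411208} + 2 \cdot 458 \cdot \frac{1}{441} \cdot \frac{1}{249812} = - \frac{456777}{411208} + \frac{916}{441} \cdot \frac{1}{249812} = - \frac{456777}{411208} + \frac{229}{27541773} = - \frac{36677417723}{33018651288}$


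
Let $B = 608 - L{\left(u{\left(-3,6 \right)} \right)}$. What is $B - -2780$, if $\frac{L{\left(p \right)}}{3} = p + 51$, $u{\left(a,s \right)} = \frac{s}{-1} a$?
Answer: $3181$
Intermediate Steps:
$u{\left(a,s \right)} = - a s$ ($u{\left(a,s \right)} = s \left(-1\right) a = - s a = - a s$)
$L{\left(p \right)} = 153 + 3 p$ ($L{\left(p \right)} = 3 \left(p + 51\right) = 3 \left(51 + p\right) = 153 + 3 p$)
$B = 401$ ($B = 608 - \left(153 + 3 \left(\left(-1\right) \left(-3\right) 6\right)\right) = 608 - \left(153 + 3 \cdot 18\right) = 608 - \left(153 + 54\right) = 608 - 207 = 401$)
$B - -2780 = 401 - -2780 = 401 + 2780 = 3181$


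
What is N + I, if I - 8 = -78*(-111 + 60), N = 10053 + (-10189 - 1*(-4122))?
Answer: 7972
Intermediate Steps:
N = 3986 (N = 10053 + (-10189 + 4122) = 10053 - 6067 = 3986)
I = 3986 (I = 8 - 78*(-111 + 60) = 8 - 78*(-51) = 8 + 3978 = 3986)
N + I = 3986 + 3986 = 7972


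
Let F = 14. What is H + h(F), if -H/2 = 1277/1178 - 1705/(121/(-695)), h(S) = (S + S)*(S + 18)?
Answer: -121108913/6479 ≈ -18693.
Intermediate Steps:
h(S) = 2*S*(18 + S) (h(S) = (2*S)*(18 + S) = 2*S*(18 + S))
H = -126914097/6479 (H = -2*(1277/1178 - 1705/(121/(-695))) = -2*(1277*(1/1178) - 1705/(121*(-1/695))) = -2*(1277/1178 - 1705/(-121/695)) = -2*(1277/1178 - 1705*(-695/121)) = -2*(1277/1178 + 107725/11) = -2*126914097/12958 = -126914097/6479 ≈ -19589.)
H + h(F) = -126914097/6479 + 2*14*(18 + 14) = -126914097/6479 + 2*14*32 = -126914097/6479 + 896 = -121108913/6479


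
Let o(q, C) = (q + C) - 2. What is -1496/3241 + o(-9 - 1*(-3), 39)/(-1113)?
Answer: -36031/73617 ≈ -0.48944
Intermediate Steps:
o(q, C) = -2 + C + q (o(q, C) = (C + q) - 2 = -2 + C + q)
-1496/3241 + o(-9 - 1*(-3), 39)/(-1113) = -1496/3241 + (-2 + 39 + (-9 - 1*(-3)))/(-1113) = -1496*1/3241 + (-2 + 39 + (-9 + 3))*(-1/1113) = -1496/3241 + (-2 + 39 - 6)*(-1/1113) = -1496/3241 + 31*(-1/1113) = -1496/3241 - 31/1113 = -36031/73617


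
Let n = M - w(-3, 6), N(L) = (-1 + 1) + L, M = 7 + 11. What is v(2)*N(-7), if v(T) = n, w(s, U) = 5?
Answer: -91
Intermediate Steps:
M = 18
N(L) = L (N(L) = 0 + L = L)
n = 13 (n = 18 - 1*5 = 18 - 5 = 13)
v(T) = 13
v(2)*N(-7) = 13*(-7) = -91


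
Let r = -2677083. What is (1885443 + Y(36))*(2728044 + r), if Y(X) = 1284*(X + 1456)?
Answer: 193711475331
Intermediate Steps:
Y(X) = 1869504 + 1284*X (Y(X) = 1284*(1456 + X) = 1869504 + 1284*X)
(1885443 + Y(36))*(2728044 + r) = (1885443 + (1869504 + 1284*36))*(2728044 - 2677083) = (1885443 + (1869504 + 46224))*50961 = (1885443 + 1915728)*50961 = 3801171*50961 = 193711475331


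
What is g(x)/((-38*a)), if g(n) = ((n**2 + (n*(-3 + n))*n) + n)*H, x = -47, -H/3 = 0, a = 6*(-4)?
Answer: 0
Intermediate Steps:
a = -24
H = 0 (H = -3*0 = 0)
g(n) = 0 (g(n) = ((n**2 + (n*(-3 + n))*n) + n)*0 = ((n**2 + n**2*(-3 + n)) + n)*0 = (n + n**2 + n**2*(-3 + n))*0 = 0)
g(x)/((-38*a)) = 0/((-38*(-24))) = 0/912 = 0*(1/912) = 0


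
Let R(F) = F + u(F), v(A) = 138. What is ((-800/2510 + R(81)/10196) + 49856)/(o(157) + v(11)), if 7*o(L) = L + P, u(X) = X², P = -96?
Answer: 446572445333/1314147146 ≈ 339.82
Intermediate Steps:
R(F) = F + F²
o(L) = -96/7 + L/7 (o(L) = (L - 96)/7 = (-96 + L)/7 = -96/7 + L/7)
((-800/2510 + R(81)/10196) + 49856)/(o(157) + v(11)) = ((-800/2510 + (81*(1 + 81))/10196) + 49856)/((-96/7 + (⅐)*157) + 138) = ((-800*1/2510 + (81*82)*(1/10196)) + 49856)/((-96/7 + 157/7) + 138) = ((-80/251 + 6642*(1/10196)) + 49856)/(61/7 + 138) = ((-80/251 + 3321/5098) + 49856)/(1027/7) = (425731/1279598 + 49856)*(7/1027) = (63796063619/1279598)*(7/1027) = 446572445333/1314147146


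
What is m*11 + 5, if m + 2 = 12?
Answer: 115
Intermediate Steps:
m = 10 (m = -2 + 12 = 10)
m*11 + 5 = 10*11 + 5 = 110 + 5 = 115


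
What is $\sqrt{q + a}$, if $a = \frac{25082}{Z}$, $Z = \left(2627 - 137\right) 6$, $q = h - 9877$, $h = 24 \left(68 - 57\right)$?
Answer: $\frac{i \sqrt{59591152270}}{2490} \approx 98.037 i$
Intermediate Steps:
$h = 264$ ($h = 24 \cdot 11 = 264$)
$q = -9613$ ($q = 264 - 9877 = -9613$)
$Z = 14940$ ($Z = 2490 \cdot 6 = 14940$)
$a = \frac{12541}{7470}$ ($a = \frac{25082}{14940} = 25082 \cdot \frac{1}{14940} = \frac{12541}{7470} \approx 1.6788$)
$\sqrt{q + a} = \sqrt{-9613 + \frac{12541}{7470}} = \sqrt{- \frac{71796569}{7470}} = \frac{i \sqrt{59591152270}}{2490}$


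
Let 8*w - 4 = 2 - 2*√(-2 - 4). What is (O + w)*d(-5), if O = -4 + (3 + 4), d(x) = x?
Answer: -75/4 + 5*I*√6/4 ≈ -18.75 + 3.0619*I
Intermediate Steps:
w = ¾ - I*√6/4 (w = ½ + (2 - 2*√(-2 - 4))/8 = ½ + (2 - 2*I*√6)/8 = ½ + (¼ - I*√6/4) = ¾ - I*√6/4 ≈ 0.75 - 0.61237*I)
O = 3 (O = -4 + 7 = 3)
(O + w)*d(-5) = (3 + (¾ - I*√6/4))*(-5) = (15/4 - I*√6/4)*(-5) = -75/4 + 5*I*√6/4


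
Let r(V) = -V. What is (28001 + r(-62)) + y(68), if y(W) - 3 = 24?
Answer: 28090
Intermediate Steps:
y(W) = 27 (y(W) = 3 + 24 = 27)
(28001 + r(-62)) + y(68) = (28001 - 1*(-62)) + 27 = (28001 + 62) + 27 = 28063 + 27 = 28090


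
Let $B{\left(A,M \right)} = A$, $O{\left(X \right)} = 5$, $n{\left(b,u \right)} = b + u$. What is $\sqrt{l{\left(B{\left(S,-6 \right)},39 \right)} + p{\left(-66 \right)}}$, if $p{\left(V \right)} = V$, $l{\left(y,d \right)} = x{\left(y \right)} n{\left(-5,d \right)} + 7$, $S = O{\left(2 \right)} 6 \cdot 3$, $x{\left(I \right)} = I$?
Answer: $\sqrt{3001} \approx 54.781$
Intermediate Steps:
$S = 90$ ($S = 5 \cdot 6 \cdot 3 = 30 \cdot 3 = 90$)
$l{\left(y,d \right)} = 7 + y \left(-5 + d\right)$ ($l{\left(y,d \right)} = y \left(-5 + d\right) + 7 = 7 + y \left(-5 + d\right)$)
$\sqrt{l{\left(B{\left(S,-6 \right)},39 \right)} + p{\left(-66 \right)}} = \sqrt{\left(7 + 90 \left(-5 + 39\right)\right) - 66} = \sqrt{\left(7 + 90 \cdot 34\right) - 66} = \sqrt{\left(7 + 3060\right) - 66} = \sqrt{3067 - 66} = \sqrt{3001}$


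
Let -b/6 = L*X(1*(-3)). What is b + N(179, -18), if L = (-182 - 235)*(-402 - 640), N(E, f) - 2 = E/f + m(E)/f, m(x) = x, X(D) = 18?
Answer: -422347769/9 ≈ -4.6928e+7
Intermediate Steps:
N(E, f) = 2 + 2*E/f (N(E, f) = 2 + (E/f + E/f) = 2 + 2*E/f)
L = 434514 (L = -417*(-1042) = 434514)
b = -46927512 (b = -2607084*18 = -6*7821252 = -46927512)
b + N(179, -18) = -46927512 + (2 + 2*179/(-18)) = -46927512 + (2 + 2*179*(-1/18)) = -46927512 + (2 - 179/9) = -46927512 - 161/9 = -422347769/9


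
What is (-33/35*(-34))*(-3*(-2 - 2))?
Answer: 13464/35 ≈ 384.69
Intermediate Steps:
(-33/35*(-34))*(-3*(-2 - 2)) = (-33*1/35*(-34))*(-3*(-4)) = -33/35*(-34)*12 = (1122/35)*12 = 13464/35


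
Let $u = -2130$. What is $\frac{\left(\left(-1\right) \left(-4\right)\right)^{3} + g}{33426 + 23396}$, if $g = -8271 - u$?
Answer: $- \frac{6077}{56822} \approx -0.10695$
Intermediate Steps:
$g = -6141$ ($g = -8271 - -2130 = -8271 + 2130 = -6141$)
$\frac{\left(\left(-1\right) \left(-4\right)\right)^{3} + g}{33426 + 23396} = \frac{\left(\left(-1\right) \left(-4\right)\right)^{3} - 6141}{33426 + 23396} = \frac{4^{3} - 6141}{56822} = \left(64 - 6141\right) \frac{1}{56822} = \left(-6077\right) \frac{1}{56822} = - \frac{6077}{56822}$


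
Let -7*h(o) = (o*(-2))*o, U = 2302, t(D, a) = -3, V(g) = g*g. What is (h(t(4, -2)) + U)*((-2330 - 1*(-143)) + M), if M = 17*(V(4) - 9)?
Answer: -33360976/7 ≈ -4.7659e+6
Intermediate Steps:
V(g) = g²
h(o) = 2*o²/7 (h(o) = -o*(-2)*o/7 = -(-2*o)*o/7 = -(-2)*o²/7 = 2*o²/7)
M = 119 (M = 17*(4² - 9) = 17*(16 - 9) = 17*7 = 119)
(h(t(4, -2)) + U)*((-2330 - 1*(-143)) + M) = ((2/7)*(-3)² + 2302)*((-2330 - 1*(-143)) + 119) = ((2/7)*9 + 2302)*((-2330 + 143) + 119) = (18/7 + 2302)*(-2187 + 119) = (16132/7)*(-2068) = -33360976/7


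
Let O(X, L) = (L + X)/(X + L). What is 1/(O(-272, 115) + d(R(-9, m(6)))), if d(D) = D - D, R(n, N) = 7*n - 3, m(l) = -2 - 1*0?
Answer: 1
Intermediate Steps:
O(X, L) = 1 (O(X, L) = (L + X)/(L + X) = 1)
m(l) = -2 (m(l) = -2 + 0 = -2)
R(n, N) = -3 + 7*n
d(D) = 0
1/(O(-272, 115) + d(R(-9, m(6)))) = 1/(1 + 0) = 1/1 = 1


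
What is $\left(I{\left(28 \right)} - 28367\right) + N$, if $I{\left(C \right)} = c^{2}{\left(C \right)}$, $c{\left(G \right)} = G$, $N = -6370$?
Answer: $-33953$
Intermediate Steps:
$I{\left(C \right)} = C^{2}$
$\left(I{\left(28 \right)} - 28367\right) + N = \left(28^{2} - 28367\right) - 6370 = \left(784 - 28367\right) - 6370 = -27583 - 6370 = -33953$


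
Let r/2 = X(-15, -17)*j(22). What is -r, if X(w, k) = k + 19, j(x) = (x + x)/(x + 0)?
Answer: -8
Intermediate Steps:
j(x) = 2 (j(x) = (2*x)/x = 2)
X(w, k) = 19 + k
r = 8 (r = 2*((19 - 17)*2) = 2*(2*2) = 2*4 = 8)
-r = -1*8 = -8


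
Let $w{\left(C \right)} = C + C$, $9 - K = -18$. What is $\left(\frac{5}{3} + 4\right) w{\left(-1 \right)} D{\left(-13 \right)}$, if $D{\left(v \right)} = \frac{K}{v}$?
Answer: $\frac{306}{13} \approx 23.538$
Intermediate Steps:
$K = 27$ ($K = 9 - -18 = 9 + 18 = 27$)
$w{\left(C \right)} = 2 C$
$D{\left(v \right)} = \frac{27}{v}$
$\left(\frac{5}{3} + 4\right) w{\left(-1 \right)} D{\left(-13 \right)} = \left(\frac{5}{3} + 4\right) 2 \left(-1\right) \frac{27}{-13} = \left(5 \cdot \frac{1}{3} + 4\right) \left(-2\right) 27 \left(- \frac{1}{13}\right) = \left(\frac{5}{3} + 4\right) \left(-2\right) \left(- \frac{27}{13}\right) = \frac{17}{3} \left(-2\right) \left(- \frac{27}{13}\right) = \left(- \frac{34}{3}\right) \left(- \frac{27}{13}\right) = \frac{306}{13}$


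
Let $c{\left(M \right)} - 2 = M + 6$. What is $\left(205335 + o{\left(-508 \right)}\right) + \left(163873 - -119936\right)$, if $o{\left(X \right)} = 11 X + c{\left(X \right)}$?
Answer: $483056$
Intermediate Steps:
$c{\left(M \right)} = 8 + M$ ($c{\left(M \right)} = 2 + \left(M + 6\right) = 2 + \left(6 + M\right) = 8 + M$)
$o{\left(X \right)} = 8 + 12 X$ ($o{\left(X \right)} = 11 X + \left(8 + X\right) = 8 + 12 X$)
$\left(205335 + o{\left(-508 \right)}\right) + \left(163873 - -119936\right) = \left(205335 + \left(8 + 12 \left(-508\right)\right)\right) + \left(163873 - -119936\right) = \left(205335 + \left(8 - 6096\right)\right) + \left(163873 + 119936\right) = \left(205335 - 6088\right) + 283809 = 199247 + 283809 = 483056$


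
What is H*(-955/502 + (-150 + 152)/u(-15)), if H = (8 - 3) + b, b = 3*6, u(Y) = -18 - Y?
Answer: -88987/1506 ≈ -59.088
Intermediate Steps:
b = 18
H = 23 (H = (8 - 3) + 18 = 5 + 18 = 23)
H*(-955/502 + (-150 + 152)/u(-15)) = 23*(-955/502 + (-150 + 152)/(-18 - 1*(-15))) = 23*(-955*1/502 + 2/(-18 + 15)) = 23*(-955/502 + 2/(-3)) = 23*(-955/502 + 2*(-1/3)) = 23*(-955/502 - 2/3) = 23*(-3869/1506) = -88987/1506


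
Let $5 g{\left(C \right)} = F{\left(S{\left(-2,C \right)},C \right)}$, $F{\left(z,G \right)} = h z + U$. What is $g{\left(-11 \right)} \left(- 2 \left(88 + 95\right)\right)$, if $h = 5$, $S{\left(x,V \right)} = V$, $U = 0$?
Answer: $4026$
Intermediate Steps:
$F{\left(z,G \right)} = 5 z$ ($F{\left(z,G \right)} = 5 z + 0 = 5 z$)
$g{\left(C \right)} = C$ ($g{\left(C \right)} = \frac{5 C}{5} = C$)
$g{\left(-11 \right)} \left(- 2 \left(88 + 95\right)\right) = - 11 \left(- 2 \left(88 + 95\right)\right) = - 11 \left(\left(-2\right) 183\right) = \left(-11\right) \left(-366\right) = 4026$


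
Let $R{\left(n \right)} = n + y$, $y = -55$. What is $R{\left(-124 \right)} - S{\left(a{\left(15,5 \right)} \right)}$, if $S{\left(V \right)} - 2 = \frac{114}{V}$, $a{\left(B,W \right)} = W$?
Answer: $- \frac{1019}{5} \approx -203.8$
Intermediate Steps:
$S{\left(V \right)} = 2 + \frac{114}{V}$
$R{\left(n \right)} = -55 + n$ ($R{\left(n \right)} = n - 55 = -55 + n$)
$R{\left(-124 \right)} - S{\left(a{\left(15,5 \right)} \right)} = \left(-55 - 124\right) - \left(2 + \frac{114}{5}\right) = -179 - \left(2 + 114 \cdot \frac{1}{5}\right) = -179 - \left(2 + \frac{114}{5}\right) = -179 - \frac{124}{5} = - \frac{1019}{5}$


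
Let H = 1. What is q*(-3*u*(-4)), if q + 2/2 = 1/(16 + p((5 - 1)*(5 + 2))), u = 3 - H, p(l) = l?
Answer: -258/11 ≈ -23.455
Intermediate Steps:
u = 2 (u = 3 - 1*1 = 3 - 1 = 2)
q = -43/44 (q = -1 + 1/(16 + (5 - 1)*(5 + 2)) = -1 + 1/(16 + 4*7) = -1 + 1/(16 + 28) = -1 + 1/44 = -43/44 ≈ -0.97727)
q*(-3*u*(-4)) = -43*(-3*2)*(-4)/44 = -(-129)*(-4)/22 = -43/44*24 = -258/11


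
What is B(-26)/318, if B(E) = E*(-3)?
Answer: 13/53 ≈ 0.24528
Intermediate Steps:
B(E) = -3*E
B(-26)/318 = -3*(-26)/318 = 78*(1/318) = 13/53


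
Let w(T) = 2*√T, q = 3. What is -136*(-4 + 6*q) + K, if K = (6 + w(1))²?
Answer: -1840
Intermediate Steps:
K = 64 (K = (6 + 2*√1)² = (6 + 2*1)² = (6 + 2)² = 8² = 64)
-136*(-4 + 6*q) + K = -136*(-4 + 6*3) + 64 = -136*(-4 + 18) + 64 = -136*14 + 64 = -1904 + 64 = -1840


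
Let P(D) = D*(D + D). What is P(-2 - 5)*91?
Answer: 8918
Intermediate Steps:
P(D) = 2*D**2 (P(D) = D*(2*D) = 2*D**2)
P(-2 - 5)*91 = (2*(-2 - 5)**2)*91 = (2*(-7)**2)*91 = (2*49)*91 = 98*91 = 8918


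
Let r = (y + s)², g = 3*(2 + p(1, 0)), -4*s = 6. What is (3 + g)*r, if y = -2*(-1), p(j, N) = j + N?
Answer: 3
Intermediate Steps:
s = -3/2 (s = -¼*6 = -3/2 ≈ -1.5000)
p(j, N) = N + j
y = 2
g = 9 (g = 3*(2 + (0 + 1)) = 3*(2 + 1) = 3*3 = 9)
r = ¼ (r = (2 - 3/2)² = (½)² = ¼ ≈ 0.25000)
(3 + g)*r = (3 + 9)*(¼) = 12*(¼) = 3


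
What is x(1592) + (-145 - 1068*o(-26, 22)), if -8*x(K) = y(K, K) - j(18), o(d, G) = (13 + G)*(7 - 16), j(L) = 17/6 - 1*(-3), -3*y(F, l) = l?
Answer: 5381473/16 ≈ 3.3634e+5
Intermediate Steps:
y(F, l) = -l/3
j(L) = 35/6 (j(L) = 17*(1/6) + 3 = 17/6 + 3 = 35/6)
o(d, G) = -117 - 9*G (o(d, G) = (13 + G)*(-9) = -117 - 9*G)
x(K) = 35/48 + K/24 (x(K) = -(-K/3 - 1*35/6)/8 = -(-K/3 - 35/6)/8 = -(-35/6 - K/3)/8 = 35/48 + K/24)
x(1592) + (-145 - 1068*o(-26, 22)) = (35/48 + (1/24)*1592) + (-145 - 1068*(-117 - 9*22)) = (35/48 + 199/3) + (-145 - 1068*(-117 - 198)) = 1073/16 + (-145 - 1068*(-315)) = 1073/16 + (-145 + 336420) = 1073/16 + 336275 = 5381473/16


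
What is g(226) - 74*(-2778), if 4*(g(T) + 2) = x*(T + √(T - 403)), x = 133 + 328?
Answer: 463233/2 + 461*I*√177/4 ≈ 2.3162e+5 + 1533.3*I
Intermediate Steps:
x = 461
g(T) = -2 + 461*T/4 + 461*√(-403 + T)/4 (g(T) = -2 + (461*(T + √(T - 403)))/4 = -2 + (461*(T + √(-403 + T)))/4 = -2 + (461*T + 461*√(-403 + T))/4 = -2 + (461*T/4 + 461*√(-403 + T)/4) = -2 + 461*T/4 + 461*√(-403 + T)/4)
g(226) - 74*(-2778) = (-2 + (461/4)*226 + 461*√(-403 + 226)/4) - 74*(-2778) = (-2 + 52093/2 + 461*√(-177)/4) - 1*(-205572) = (-2 + 52093/2 + 461*(I*√177)/4) + 205572 = (-2 + 52093/2 + 461*I*√177/4) + 205572 = (52089/2 + 461*I*√177/4) + 205572 = 463233/2 + 461*I*√177/4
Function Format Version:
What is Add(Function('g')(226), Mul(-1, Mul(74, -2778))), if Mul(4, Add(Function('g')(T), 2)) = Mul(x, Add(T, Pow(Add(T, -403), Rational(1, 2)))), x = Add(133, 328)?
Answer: Add(Rational(463233, 2), Mul(Rational(461, 4), I, Pow(177, Rational(1, 2)))) ≈ Add(2.3162e+5, Mul(1533.3, I))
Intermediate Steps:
x = 461
Function('g')(T) = Add(-2, Mul(Rational(461, 4), T), Mul(Rational(461, 4), Pow(Add(-403, T), Rational(1, 2)))) (Function('g')(T) = Add(-2, Mul(Rational(1, 4), Mul(461, Add(T, Pow(Add(T, -403), Rational(1, 2)))))) = Add(-2, Mul(Rational(1, 4), Mul(461, Add(T, Pow(Add(-403, T), Rational(1, 2)))))) = Add(-2, Mul(Rational(1, 4), Add(Mul(461, T), Mul(461, Pow(Add(-403, T), Rational(1, 2)))))) = Add(-2, Add(Mul(Rational(461, 4), T), Mul(Rational(461, 4), Pow(Add(-403, T), Rational(1, 2))))) = Add(-2, Mul(Rational(461, 4), T), Mul(Rational(461, 4), Pow(Add(-403, T), Rational(1, 2)))))
Add(Function('g')(226), Mul(-1, Mul(74, -2778))) = Add(Add(-2, Mul(Rational(461, 4), 226), Mul(Rational(461, 4), Pow(Add(-403, 226), Rational(1, 2)))), Mul(-1, Mul(74, -2778))) = Add(Add(-2, Rational(52093, 2), Mul(Rational(461, 4), Pow(-177, Rational(1, 2)))), Mul(-1, -205572)) = Add(Add(-2, Rational(52093, 2), Mul(Rational(461, 4), Mul(I, Pow(177, Rational(1, 2))))), 205572) = Add(Add(-2, Rational(52093, 2), Mul(Rational(461, 4), I, Pow(177, Rational(1, 2)))), 205572) = Add(Add(Rational(52089, 2), Mul(Rational(461, 4), I, Pow(177, Rational(1, 2)))), 205572) = Add(Rational(463233, 2), Mul(Rational(461, 4), I, Pow(177, Rational(1, 2))))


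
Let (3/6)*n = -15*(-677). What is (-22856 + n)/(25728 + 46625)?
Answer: -2546/72353 ≈ -0.035189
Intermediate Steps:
n = 20310 (n = 2*(-15*(-677)) = 2*10155 = 20310)
(-22856 + n)/(25728 + 46625) = (-22856 + 20310)/(25728 + 46625) = -2546/72353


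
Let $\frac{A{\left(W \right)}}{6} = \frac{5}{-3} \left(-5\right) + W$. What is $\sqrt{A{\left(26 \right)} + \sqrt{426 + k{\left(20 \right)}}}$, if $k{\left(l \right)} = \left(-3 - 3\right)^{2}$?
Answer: $\sqrt{206 + \sqrt{462}} \approx 15.083$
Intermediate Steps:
$k{\left(l \right)} = 36$ ($k{\left(l \right)} = \left(-6\right)^{2} = 36$)
$A{\left(W \right)} = 50 + 6 W$ ($A{\left(W \right)} = 6 \left(\frac{5}{-3} \left(-5\right) + W\right) = 6 \left(5 \left(- \frac{1}{3}\right) \left(-5\right) + W\right) = 6 \left(\left(- \frac{5}{3}\right) \left(-5\right) + W\right) = 6 \left(\frac{25}{3} + W\right) = 50 + 6 W$)
$\sqrt{A{\left(26 \right)} + \sqrt{426 + k{\left(20 \right)}}} = \sqrt{\left(50 + 6 \cdot 26\right) + \sqrt{426 + 36}} = \sqrt{\left(50 + 156\right) + \sqrt{462}} = \sqrt{206 + \sqrt{462}}$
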